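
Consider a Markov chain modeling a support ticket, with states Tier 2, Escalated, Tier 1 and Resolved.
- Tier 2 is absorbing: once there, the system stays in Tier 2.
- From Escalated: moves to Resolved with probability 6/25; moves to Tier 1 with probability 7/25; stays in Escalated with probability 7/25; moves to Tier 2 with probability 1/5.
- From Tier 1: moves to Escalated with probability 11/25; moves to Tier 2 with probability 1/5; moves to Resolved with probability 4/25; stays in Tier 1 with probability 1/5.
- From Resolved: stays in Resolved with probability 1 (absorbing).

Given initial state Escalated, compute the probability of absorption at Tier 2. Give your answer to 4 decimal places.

Let h(s) be the probability of absorption at Tier 2 starting from transient state s. Then h(Tier 2) = 1 and h(Resolved) = 0. By first-step analysis:
h(Escalated) = 0.2·1 + 0.28·h(Escalated) + 0.28·h(Tier 1) + 0.24·0
h(Tier 1) = 0.2·1 + 0.44·h(Escalated) + 0.2·h(Tier 1) + 0.16·0
Solving: h(Escalated) = 0.4770, h(Tier 1) = 0.5124.
Starting from Escalated, the probability is 0.4770.

0.4770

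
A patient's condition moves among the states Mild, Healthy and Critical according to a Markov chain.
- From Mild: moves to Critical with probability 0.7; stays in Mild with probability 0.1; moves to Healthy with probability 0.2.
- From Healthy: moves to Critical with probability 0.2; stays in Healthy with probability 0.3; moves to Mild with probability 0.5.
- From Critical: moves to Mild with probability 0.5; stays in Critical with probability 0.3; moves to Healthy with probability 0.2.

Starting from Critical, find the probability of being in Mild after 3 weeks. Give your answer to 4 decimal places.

0.3800

Propagate the distribution vector 3 weeks from Critical.
After 0 weeks: (0.0000, 0.0000, 1.0000)
After 1 week: (0.5000, 0.2000, 0.3000)
After 2 weeks: (0.3000, 0.2200, 0.4800)
After 3 weeks: (0.3800, 0.2220, 0.3980)
P(in Mild after 3 weeks) = 0.3800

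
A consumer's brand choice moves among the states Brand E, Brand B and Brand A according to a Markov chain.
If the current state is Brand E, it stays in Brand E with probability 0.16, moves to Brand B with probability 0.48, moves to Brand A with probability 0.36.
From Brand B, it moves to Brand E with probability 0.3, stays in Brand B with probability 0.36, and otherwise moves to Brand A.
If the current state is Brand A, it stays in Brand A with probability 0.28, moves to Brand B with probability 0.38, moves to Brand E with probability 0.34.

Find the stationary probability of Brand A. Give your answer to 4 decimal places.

Let the stationary distribution be π with π = πP and π_1 + π_2 + π_3 = 1.
π_1 = 0.16·π_1 + 0.3·π_2 + 0.34·π_3
π_2 = 0.48·π_1 + 0.36·π_2 + 0.38·π_3
Solving with the normalization constraint gives π = (0.2746, 0.3995, 0.3259).
So the stationary probability of Brand A is 0.3259.

0.3259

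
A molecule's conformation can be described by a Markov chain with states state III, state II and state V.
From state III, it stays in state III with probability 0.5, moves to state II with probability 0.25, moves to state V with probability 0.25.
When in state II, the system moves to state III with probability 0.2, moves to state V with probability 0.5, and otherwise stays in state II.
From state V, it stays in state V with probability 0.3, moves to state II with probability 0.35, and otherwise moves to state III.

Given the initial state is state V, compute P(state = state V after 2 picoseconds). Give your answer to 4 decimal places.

Sum over the intermediate state after 1 picosecond:
P = P(state V→state III)·P(state III→state V) + P(state V→state II)·P(state II→state V) + P(state V→state V)·P(state V→state V)
  = 0.35×0.25 + 0.35×0.5 + 0.3×0.3
  = 0.0875 + 0.1750 + 0.0900 = 0.3525

0.3525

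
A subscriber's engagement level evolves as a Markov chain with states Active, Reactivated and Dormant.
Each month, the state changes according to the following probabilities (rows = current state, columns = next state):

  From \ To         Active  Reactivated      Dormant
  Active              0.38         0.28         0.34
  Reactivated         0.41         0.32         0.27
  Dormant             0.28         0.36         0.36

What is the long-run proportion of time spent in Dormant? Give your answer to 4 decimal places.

Let the stationary distribution be π with π = πP and π_1 + π_2 + π_3 = 1.
π_1 = 0.38·π_1 + 0.41·π_2 + 0.28·π_3
π_2 = 0.28·π_1 + 0.32·π_2 + 0.36·π_3
Solving with the normalization constraint gives π = (0.3571, 0.3187, 0.3242).
So the stationary probability of Dormant is 0.3242.

0.3242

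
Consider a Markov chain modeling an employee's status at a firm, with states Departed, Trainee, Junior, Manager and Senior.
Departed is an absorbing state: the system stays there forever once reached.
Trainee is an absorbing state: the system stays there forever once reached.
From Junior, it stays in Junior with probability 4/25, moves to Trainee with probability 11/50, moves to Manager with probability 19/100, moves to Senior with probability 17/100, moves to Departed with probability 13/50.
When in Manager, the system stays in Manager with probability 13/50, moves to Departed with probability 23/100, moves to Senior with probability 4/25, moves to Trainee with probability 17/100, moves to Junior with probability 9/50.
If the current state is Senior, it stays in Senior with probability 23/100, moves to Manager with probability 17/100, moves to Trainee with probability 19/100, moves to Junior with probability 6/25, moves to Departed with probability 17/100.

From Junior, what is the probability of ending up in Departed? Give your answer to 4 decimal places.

Let h(s) be the probability of absorption at Departed starting from transient state s. Then h(Departed) = 1 and h(Trainee) = 0. By first-step analysis:
h(Junior) = 0.26·1 + 0.22·0 + 0.16·h(Junior) + 0.19·h(Manager) + 0.17·h(Senior)
h(Manager) = 0.23·1 + 0.17·0 + 0.18·h(Junior) + 0.26·h(Manager) + 0.16·h(Senior)
h(Senior) = 0.17·1 + 0.19·0 + 0.24·h(Junior) + 0.17·h(Manager) + 0.23·h(Senior)
Solving: h(Junior) = 0.5376, h(Manager) = 0.5519, h(Senior) = 0.5102.
Starting from Junior, the probability is 0.5376.

0.5376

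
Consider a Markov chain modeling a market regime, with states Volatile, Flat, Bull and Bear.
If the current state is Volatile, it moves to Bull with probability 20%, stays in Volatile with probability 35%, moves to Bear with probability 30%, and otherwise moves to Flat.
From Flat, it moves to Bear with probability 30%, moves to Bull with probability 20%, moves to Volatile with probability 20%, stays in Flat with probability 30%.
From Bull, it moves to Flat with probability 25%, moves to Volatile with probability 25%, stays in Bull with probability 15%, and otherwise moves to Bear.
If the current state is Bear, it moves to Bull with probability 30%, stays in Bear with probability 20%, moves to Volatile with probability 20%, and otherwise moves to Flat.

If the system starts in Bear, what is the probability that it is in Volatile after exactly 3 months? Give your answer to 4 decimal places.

Propagate the distribution vector 3 months from Bear.
After 0 months: (0.0000, 0.0000, 0.0000, 1.0000)
After 1 month: (0.2000, 0.3000, 0.3000, 0.2000)
After 2 months: (0.2450, 0.2550, 0.2050, 0.2950)
After 3 months: (0.2470, 0.2530, 0.2193, 0.2808)
P(in Volatile after 3 months) = 0.2470

0.2470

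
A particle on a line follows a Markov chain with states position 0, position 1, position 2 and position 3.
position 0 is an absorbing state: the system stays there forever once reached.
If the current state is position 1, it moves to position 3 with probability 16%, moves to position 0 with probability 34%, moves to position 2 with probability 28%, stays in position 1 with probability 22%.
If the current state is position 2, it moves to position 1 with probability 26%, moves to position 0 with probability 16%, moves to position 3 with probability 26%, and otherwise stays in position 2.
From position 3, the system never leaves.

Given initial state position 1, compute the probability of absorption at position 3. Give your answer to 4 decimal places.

Let h(s) be the probability of absorption at position 3 starting from transient state s. Then h(position 3) = 1 and h(position 0) = 0. By first-step analysis:
h(position 1) = 0.34·0 + 0.22·h(position 1) + 0.28·h(position 2) + 0.16·1
h(position 2) = 0.16·0 + 0.26·h(position 1) + 0.32·h(position 2) + 0.26·1
Solving: h(position 1) = 0.3969, h(position 2) = 0.5341.
Starting from position 1, the probability is 0.3969.

0.3969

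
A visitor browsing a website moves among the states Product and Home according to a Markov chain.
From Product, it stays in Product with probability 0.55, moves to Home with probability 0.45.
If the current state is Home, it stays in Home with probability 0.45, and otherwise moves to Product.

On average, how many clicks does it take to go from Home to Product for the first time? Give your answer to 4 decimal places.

Let t(s) be the expected number of clicks to first reach Product from state s, with t(Product) = 0. Conditioning on the first click:
t(Home) = 1 + 0.45·t(Home)
Solving: t(Home) = 1.8182.
Expected clicks from Home to Product: 1.8182.

1.8182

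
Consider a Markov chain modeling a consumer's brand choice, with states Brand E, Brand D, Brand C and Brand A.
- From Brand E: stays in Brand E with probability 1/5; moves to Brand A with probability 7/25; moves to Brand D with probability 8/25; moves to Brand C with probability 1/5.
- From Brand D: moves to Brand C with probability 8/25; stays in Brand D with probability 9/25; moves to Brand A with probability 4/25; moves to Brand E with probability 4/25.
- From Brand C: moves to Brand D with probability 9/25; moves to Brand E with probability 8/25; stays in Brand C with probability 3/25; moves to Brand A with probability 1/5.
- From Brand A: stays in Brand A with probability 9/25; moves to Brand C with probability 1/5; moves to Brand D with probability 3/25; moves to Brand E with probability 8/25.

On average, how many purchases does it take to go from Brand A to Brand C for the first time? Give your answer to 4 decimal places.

4.4061

Let t(s) be the expected number of purchases to first reach Brand C from state s, with t(Brand C) = 0. Conditioning on the first purchase:
t(Brand E) = 1 + 0.2·t(Brand E) + 0.32·t(Brand D) + 0.28·t(Brand A)
t(Brand D) = 1 + 0.16·t(Brand E) + 0.36·t(Brand D) + 0.16·t(Brand A)
t(Brand A) = 1 + 0.32·t(Brand E) + 0.12·t(Brand D) + 0.36·t(Brand A)
Solving: t(Brand E) = 4.2864, t(Brand D) = 3.7356, t(Brand A) = 4.4061.
Expected purchases from Brand A to Brand C: 4.4061.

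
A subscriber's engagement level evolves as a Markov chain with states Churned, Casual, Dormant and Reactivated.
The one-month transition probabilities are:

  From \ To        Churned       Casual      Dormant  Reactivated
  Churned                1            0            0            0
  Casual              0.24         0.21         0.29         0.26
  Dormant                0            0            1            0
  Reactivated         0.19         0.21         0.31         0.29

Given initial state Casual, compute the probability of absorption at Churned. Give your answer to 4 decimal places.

Let h(s) be the probability of absorption at Churned starting from transient state s. Then h(Churned) = 1 and h(Dormant) = 0. By first-step analysis:
h(Casual) = 0.24·1 + 0.21·h(Casual) + 0.29·0 + 0.26·h(Reactivated)
h(Reactivated) = 0.19·1 + 0.21·h(Casual) + 0.31·0 + 0.29·h(Reactivated)
Solving: h(Casual) = 0.4341, h(Reactivated) = 0.3960.
Starting from Casual, the probability is 0.4341.

0.4341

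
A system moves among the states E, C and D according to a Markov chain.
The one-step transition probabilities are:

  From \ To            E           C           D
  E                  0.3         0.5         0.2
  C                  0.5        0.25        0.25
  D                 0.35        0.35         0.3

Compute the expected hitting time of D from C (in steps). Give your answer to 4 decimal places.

Let t(s) be the expected number of steps to first reach D from state s, with t(D) = 0. Conditioning on the first step:
t(E) = 1 + 0.3·t(E) + 0.5·t(C)
t(C) = 1 + 0.5·t(E) + 0.25·t(C)
Solving: t(E) = 4.5455, t(C) = 4.3636.
Expected steps from C to D: 4.3636.

4.3636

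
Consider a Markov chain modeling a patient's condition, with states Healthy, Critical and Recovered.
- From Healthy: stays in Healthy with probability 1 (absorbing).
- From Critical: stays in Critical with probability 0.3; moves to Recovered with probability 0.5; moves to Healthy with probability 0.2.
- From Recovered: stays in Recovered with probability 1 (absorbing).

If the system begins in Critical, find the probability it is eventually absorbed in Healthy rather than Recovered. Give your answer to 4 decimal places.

Let h(s) be the probability of absorption at Healthy starting from transient state s. Then h(Healthy) = 1 and h(Recovered) = 0. By first-step analysis:
h(Critical) = 0.2·1 + 0.3·h(Critical) + 0.5·0
Solving: h(Critical) = 0.2857.
Starting from Critical, the probability is 0.2857.

0.2857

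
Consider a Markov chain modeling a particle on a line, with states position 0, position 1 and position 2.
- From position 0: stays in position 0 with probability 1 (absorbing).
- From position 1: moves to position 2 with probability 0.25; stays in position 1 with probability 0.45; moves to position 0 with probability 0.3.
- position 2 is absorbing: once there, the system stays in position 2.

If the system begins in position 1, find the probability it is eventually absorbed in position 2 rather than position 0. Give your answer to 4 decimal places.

Let h(s) be the probability of absorption at position 2 starting from transient state s. Then h(position 2) = 1 and h(position 0) = 0. By first-step analysis:
h(position 1) = 0.3·0 + 0.45·h(position 1) + 0.25·1
Solving: h(position 1) = 0.4545.
Starting from position 1, the probability is 0.4545.

0.4545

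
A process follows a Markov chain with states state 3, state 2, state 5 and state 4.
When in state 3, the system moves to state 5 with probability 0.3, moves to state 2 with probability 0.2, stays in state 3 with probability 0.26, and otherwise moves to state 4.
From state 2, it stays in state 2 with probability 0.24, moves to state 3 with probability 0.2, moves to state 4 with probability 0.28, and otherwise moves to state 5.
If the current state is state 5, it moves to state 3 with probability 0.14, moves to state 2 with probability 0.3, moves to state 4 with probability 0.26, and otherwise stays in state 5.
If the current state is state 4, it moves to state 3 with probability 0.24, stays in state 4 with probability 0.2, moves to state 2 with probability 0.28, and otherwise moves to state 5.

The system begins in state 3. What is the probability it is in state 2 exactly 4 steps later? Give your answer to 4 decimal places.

0.2591

Propagate the distribution vector 4 steps from state 3.
After 0 steps: (1.0000, 0.0000, 0.0000, 0.0000)
After 1 step: (0.2600, 0.2000, 0.3000, 0.2400)
After 2 steps: (0.2072, 0.2572, 0.2912, 0.2444)
After 3 steps: (0.2047, 0.2590, 0.2900, 0.2463)
After 4 steps: (0.2047, 0.2591, 0.2899, 0.2463)
P(in state 2 after 4 steps) = 0.2591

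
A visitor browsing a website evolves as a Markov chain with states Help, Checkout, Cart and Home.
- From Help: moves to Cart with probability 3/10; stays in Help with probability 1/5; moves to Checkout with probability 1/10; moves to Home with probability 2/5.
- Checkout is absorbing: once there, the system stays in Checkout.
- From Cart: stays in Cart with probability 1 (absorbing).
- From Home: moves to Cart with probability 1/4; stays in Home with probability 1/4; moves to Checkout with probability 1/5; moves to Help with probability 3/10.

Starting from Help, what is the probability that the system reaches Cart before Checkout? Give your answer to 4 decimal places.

Let h(s) be the probability of absorption at Cart starting from transient state s. Then h(Cart) = 1 and h(Checkout) = 0. By first-step analysis:
h(Help) = 0.2·h(Help) + 0.1·0 + 0.3·1 + 0.4·h(Home)
h(Home) = 0.3·h(Help) + 0.2·0 + 0.25·1 + 0.25·h(Home)
Solving: h(Help) = 0.6771, h(Home) = 0.6042.
Starting from Help, the probability is 0.6771.

0.6771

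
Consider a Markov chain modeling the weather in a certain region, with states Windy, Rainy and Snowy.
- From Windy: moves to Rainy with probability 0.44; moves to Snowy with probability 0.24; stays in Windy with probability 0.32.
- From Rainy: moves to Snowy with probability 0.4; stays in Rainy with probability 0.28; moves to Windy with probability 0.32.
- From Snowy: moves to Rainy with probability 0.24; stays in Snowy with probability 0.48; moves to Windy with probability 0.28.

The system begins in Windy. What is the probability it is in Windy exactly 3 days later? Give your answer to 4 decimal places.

Propagate the distribution vector 3 days from Windy.
After 0 days: (1.0000, 0.0000, 0.0000)
After 1 day: (0.3200, 0.4400, 0.2400)
After 2 days: (0.3104, 0.3216, 0.3680)
After 3 days: (0.3053, 0.3149, 0.3798)
P(in Windy after 3 days) = 0.3053

0.3053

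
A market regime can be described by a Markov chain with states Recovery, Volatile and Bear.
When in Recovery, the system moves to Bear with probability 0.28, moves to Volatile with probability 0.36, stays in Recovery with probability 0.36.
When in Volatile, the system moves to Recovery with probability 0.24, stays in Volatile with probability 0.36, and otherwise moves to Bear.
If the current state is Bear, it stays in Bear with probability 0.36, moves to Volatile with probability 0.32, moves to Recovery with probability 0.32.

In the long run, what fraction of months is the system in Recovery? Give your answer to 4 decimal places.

0.3045

Let the stationary distribution be π with π = πP and π_1 + π_2 + π_3 = 1.
π_1 = 0.36·π_1 + 0.24·π_2 + 0.32·π_3
π_2 = 0.36·π_1 + 0.36·π_2 + 0.32·π_3
Solving with the normalization constraint gives π = (0.3045, 0.3460, 0.3495).
So the stationary probability of Recovery is 0.3045.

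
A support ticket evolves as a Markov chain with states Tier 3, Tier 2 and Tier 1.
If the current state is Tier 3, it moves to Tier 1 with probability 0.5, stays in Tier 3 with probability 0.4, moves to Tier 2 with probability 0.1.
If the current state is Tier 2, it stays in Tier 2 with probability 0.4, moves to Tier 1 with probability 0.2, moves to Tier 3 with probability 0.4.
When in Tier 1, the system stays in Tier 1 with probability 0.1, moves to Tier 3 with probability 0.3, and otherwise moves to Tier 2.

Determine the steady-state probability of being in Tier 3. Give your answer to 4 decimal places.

Let the stationary distribution be π with π = πP and π_1 + π_2 + π_3 = 1.
π_1 = 0.4·π_1 + 0.4·π_2 + 0.3·π_3
π_2 = 0.1·π_1 + 0.4·π_2 + 0.6·π_3
Solving with the normalization constraint gives π = (0.3717, 0.3451, 0.2832).
So the stationary probability of Tier 3 is 0.3717.

0.3717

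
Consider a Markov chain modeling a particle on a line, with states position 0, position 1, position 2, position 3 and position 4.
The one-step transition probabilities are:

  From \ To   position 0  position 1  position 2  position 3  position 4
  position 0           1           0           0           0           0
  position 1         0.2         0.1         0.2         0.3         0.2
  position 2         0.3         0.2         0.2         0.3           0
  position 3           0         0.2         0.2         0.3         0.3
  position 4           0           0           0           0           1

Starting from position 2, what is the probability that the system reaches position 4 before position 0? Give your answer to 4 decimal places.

Let h(s) be the probability of absorption at position 4 starting from transient state s. Then h(position 4) = 1 and h(position 0) = 0. By first-step analysis:
h(position 1) = 0.2·0 + 0.1·h(position 1) + 0.2·h(position 2) + 0.3·h(position 3) + 0.2·1
h(position 2) = 0.3·0 + 0.2·h(position 1) + 0.2·h(position 2) + 0.3·h(position 3)
h(position 3) = 0.2·h(position 1) + 0.2·h(position 2) + 0.3·h(position 3) + 0.3·1
Solving: h(position 1) = 0.5429, h(position 2) = 0.3971, h(position 3) = 0.6971.
Starting from position 2, the probability is 0.3971.

0.3971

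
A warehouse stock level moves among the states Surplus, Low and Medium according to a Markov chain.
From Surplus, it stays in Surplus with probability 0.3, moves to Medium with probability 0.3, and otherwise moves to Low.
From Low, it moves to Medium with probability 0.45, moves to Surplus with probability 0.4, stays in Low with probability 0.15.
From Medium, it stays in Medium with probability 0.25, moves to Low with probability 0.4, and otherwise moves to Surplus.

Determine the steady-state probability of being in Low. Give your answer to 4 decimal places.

Let the stationary distribution be π with π = πP and π_1 + π_2 + π_3 = 1.
π_1 = 0.3·π_1 + 0.4·π_2 + 0.35·π_3
π_2 = 0.4·π_1 + 0.15·π_2 + 0.4·π_3
Solving with the normalization constraint gives π = (0.3486, 0.3200, 0.3314).
So the stationary probability of Low is 0.3200.

0.3200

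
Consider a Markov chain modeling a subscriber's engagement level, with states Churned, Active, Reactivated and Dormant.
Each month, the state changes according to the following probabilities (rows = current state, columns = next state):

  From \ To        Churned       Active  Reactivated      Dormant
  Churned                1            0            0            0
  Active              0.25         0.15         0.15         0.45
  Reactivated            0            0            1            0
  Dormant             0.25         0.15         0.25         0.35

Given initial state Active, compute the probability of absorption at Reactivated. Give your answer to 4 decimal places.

0.4330

Let h(s) be the probability of absorption at Reactivated starting from transient state s. Then h(Reactivated) = 1 and h(Churned) = 0. By first-step analysis:
h(Active) = 0.25·0 + 0.15·h(Active) + 0.15·1 + 0.45·h(Dormant)
h(Dormant) = 0.25·0 + 0.15·h(Active) + 0.25·1 + 0.35·h(Dormant)
Solving: h(Active) = 0.4330, h(Dormant) = 0.4845.
Starting from Active, the probability is 0.4330.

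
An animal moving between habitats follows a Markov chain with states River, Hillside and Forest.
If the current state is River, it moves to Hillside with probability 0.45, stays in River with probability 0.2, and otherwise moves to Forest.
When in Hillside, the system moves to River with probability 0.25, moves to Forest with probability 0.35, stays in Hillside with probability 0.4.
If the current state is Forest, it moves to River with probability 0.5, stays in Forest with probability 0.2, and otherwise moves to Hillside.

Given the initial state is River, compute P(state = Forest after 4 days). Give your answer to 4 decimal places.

0.3042

Propagate the distribution vector 4 days from River.
After 0 days: (1.0000, 0.0000, 0.0000)
After 1 day: (0.2000, 0.4500, 0.3500)
After 2 days: (0.3275, 0.3750, 0.2975)
After 3 days: (0.3080, 0.3866, 0.3054)
After 4 days: (0.3109, 0.3849, 0.3042)
P(in Forest after 4 days) = 0.3042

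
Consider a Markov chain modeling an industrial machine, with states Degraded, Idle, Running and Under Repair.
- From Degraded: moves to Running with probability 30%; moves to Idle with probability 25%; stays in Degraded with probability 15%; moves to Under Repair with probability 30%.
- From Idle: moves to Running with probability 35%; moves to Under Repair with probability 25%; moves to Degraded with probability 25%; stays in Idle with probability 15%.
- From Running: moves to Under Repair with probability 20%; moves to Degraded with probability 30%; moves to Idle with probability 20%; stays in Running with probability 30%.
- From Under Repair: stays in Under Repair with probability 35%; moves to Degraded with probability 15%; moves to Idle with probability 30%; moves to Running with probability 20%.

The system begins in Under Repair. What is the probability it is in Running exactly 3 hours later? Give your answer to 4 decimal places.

0.2831

Propagate the distribution vector 3 hours from Under Repair.
After 0 hours: (0.0000, 0.0000, 0.0000, 1.0000)
After 1 hour: (0.1500, 0.3000, 0.2000, 0.3500)
After 2 hours: (0.2100, 0.2275, 0.2800, 0.2825)
After 3 hours: (0.2148, 0.2274, 0.2831, 0.2748)
P(in Running after 3 hours) = 0.2831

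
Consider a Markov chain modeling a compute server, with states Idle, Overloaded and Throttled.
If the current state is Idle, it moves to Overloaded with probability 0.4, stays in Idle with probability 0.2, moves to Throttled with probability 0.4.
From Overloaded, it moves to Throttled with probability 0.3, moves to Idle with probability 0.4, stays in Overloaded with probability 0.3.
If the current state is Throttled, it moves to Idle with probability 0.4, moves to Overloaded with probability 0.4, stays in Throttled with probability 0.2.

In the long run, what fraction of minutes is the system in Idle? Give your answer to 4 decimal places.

0.3333

Let the stationary distribution be π with π = πP and π_1 + π_2 + π_3 = 1.
π_1 = 0.2·π_1 + 0.4·π_2 + 0.4·π_3
π_2 = 0.4·π_1 + 0.3·π_2 + 0.4·π_3
Solving with the normalization constraint gives π = (0.3333, 0.3636, 0.3030).
So the stationary probability of Idle is 0.3333.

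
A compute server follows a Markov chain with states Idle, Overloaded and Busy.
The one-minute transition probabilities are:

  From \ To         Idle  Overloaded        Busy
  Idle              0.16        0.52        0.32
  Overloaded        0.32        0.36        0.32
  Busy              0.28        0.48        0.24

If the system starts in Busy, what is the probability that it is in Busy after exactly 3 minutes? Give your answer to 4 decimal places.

0.2959

Propagate the distribution vector 3 minutes from Busy.
After 0 minutes: (0.0000, 0.0000, 1.0000)
After 1 minute: (0.2800, 0.4800, 0.2400)
After 2 minutes: (0.2656, 0.4336, 0.3008)
After 3 minutes: (0.2655, 0.4386, 0.2959)
P(in Busy after 3 minutes) = 0.2959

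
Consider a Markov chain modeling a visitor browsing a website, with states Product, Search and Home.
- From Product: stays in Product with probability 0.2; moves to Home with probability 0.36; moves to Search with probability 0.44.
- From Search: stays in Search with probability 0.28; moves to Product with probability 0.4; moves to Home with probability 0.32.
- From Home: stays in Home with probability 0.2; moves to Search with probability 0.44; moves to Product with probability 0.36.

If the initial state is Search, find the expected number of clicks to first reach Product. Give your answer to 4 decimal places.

Let t(s) be the expected number of clicks to first reach Product from state s, with t(Product) = 0. Conditioning on the first click:
t(Search) = 1 + 0.28·t(Search) + 0.32·t(Home)
t(Home) = 1 + 0.44·t(Search) + 0.2·t(Home)
Solving: t(Search) = 2.5735, t(Home) = 2.6654.
Expected clicks from Search to Product: 2.5735.

2.5735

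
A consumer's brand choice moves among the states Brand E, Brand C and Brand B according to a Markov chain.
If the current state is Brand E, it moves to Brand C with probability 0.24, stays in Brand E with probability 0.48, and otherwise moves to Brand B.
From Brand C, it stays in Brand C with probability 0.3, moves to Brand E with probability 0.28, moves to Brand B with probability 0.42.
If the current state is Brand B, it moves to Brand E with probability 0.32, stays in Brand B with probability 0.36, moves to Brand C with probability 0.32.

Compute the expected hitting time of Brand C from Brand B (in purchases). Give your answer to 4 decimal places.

Let t(s) be the expected number of purchases to first reach Brand C from state s, with t(Brand C) = 0. Conditioning on the first purchase:
t(Brand E) = 1 + 0.48·t(Brand E) + 0.28·t(Brand B)
t(Brand B) = 1 + 0.32·t(Brand E) + 0.36·t(Brand B)
Solving: t(Brand E) = 3.7829, t(Brand B) = 3.4539.
Expected purchases from Brand B to Brand C: 3.4539.

3.4539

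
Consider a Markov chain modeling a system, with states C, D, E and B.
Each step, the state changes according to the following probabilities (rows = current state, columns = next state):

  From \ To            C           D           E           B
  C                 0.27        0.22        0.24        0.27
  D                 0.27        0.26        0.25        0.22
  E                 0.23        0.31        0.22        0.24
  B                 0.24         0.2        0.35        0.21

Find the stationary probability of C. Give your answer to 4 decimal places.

0.2524

Let the stationary distribution be π with π = πP and π_1 + π_2 + π_3 + π_4 = 1.
π_1 = 0.27·π_1 + 0.27·π_2 + 0.23·π_3 + 0.24·π_4
π_2 = 0.22·π_1 + 0.26·π_2 + 0.31·π_3 + 0.2·π_4
π_3 = 0.24·π_1 + 0.25·π_2 + 0.22·π_3 + 0.35·π_4
Solving with the normalization constraint gives π = (0.2524, 0.2489, 0.2631, 0.2355).
So the stationary probability of C is 0.2524.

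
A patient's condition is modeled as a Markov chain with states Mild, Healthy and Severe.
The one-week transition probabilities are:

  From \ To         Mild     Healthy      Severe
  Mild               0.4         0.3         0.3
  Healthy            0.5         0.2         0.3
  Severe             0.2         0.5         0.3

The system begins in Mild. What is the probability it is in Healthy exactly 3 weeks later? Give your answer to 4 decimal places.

0.3270

Propagate the distribution vector 3 weeks from Mild.
After 0 weeks: (1.0000, 0.0000, 0.0000)
After 1 week: (0.4000, 0.3000, 0.3000)
After 2 weeks: (0.3700, 0.3300, 0.3000)
After 3 weeks: (0.3730, 0.3270, 0.3000)
P(in Healthy after 3 weeks) = 0.3270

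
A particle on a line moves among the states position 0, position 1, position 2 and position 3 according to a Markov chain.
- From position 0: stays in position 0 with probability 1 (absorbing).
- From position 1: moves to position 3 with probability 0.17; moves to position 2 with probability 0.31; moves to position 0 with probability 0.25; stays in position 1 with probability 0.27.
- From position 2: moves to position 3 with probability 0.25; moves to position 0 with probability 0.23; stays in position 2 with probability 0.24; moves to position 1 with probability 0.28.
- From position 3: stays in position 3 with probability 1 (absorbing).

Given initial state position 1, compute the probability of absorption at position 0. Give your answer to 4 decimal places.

Let h(s) be the probability of absorption at position 0 starting from transient state s. Then h(position 0) = 1 and h(position 3) = 0. By first-step analysis:
h(position 1) = 0.25·1 + 0.27·h(position 1) + 0.31·h(position 2) + 0.17·0
h(position 2) = 0.23·1 + 0.28·h(position 1) + 0.24·h(position 2) + 0.25·0
Solving: h(position 1) = 0.5583, h(position 2) = 0.5083.
Starting from position 1, the probability is 0.5583.

0.5583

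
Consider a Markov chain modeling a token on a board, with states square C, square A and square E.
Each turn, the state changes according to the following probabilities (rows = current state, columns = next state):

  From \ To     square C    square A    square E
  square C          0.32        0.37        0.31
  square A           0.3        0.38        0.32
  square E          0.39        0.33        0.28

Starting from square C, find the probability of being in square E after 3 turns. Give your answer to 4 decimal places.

0.3045

Propagate the distribution vector 3 turns from square C.
After 0 turns: (1.0000, 0.0000, 0.0000)
After 1 turn: (0.3200, 0.3700, 0.3100)
After 2 turns: (0.3343, 0.3613, 0.3044)
After 3 turns: (0.3341, 0.3614, 0.3045)
P(in square E after 3 turns) = 0.3045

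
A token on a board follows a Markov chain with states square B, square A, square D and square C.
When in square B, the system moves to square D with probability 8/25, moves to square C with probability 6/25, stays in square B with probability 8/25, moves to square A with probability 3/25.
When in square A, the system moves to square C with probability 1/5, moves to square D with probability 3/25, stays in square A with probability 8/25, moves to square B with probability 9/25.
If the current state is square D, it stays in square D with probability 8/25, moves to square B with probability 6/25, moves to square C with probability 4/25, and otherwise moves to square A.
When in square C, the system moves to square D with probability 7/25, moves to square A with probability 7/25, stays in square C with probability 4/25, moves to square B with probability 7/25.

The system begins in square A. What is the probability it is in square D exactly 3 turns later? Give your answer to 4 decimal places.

0.2649

Propagate the distribution vector 3 turns from square A.
After 0 turns: (0.0000, 1.0000, 0.0000, 0.0000)
After 1 turn: (0.3600, 0.3200, 0.1200, 0.2000)
After 2 turns: (0.3152, 0.2352, 0.2480, 0.2016)
After 3 turns: (0.3015, 0.2390, 0.2649, 0.1946)
P(in square D after 3 turns) = 0.2649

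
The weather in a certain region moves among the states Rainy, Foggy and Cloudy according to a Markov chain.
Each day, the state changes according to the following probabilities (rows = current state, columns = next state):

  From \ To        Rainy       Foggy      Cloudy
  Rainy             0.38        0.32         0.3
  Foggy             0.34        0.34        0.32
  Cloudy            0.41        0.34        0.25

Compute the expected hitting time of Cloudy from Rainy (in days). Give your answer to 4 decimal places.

Let t(s) be the expected number of days to first reach Cloudy from state s, with t(Cloudy) = 0. Conditioning on the first day:
t(Rainy) = 1 + 0.38·t(Rainy) + 0.32·t(Foggy)
t(Foggy) = 1 + 0.34·t(Rainy) + 0.34·t(Foggy)
Solving: t(Rainy) = 3.2623, t(Foggy) = 3.1957.
Expected days from Rainy to Cloudy: 3.2623.

3.2623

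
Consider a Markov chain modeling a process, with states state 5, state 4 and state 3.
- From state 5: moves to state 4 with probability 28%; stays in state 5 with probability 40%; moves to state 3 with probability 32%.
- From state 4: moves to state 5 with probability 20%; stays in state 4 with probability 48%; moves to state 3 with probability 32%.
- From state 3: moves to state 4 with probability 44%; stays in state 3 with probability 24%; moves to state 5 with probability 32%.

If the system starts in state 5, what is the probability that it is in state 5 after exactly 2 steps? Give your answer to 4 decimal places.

Sum over the intermediate state after 1 step:
P = P(state 5→state 5)·P(state 5→state 5) + P(state 5→state 4)·P(state 4→state 5) + P(state 5→state 3)·P(state 3→state 5)
  = 0.4×0.4 + 0.28×0.2 + 0.32×0.32
  = 0.1600 + 0.0560 + 0.1024 = 0.3184

0.3184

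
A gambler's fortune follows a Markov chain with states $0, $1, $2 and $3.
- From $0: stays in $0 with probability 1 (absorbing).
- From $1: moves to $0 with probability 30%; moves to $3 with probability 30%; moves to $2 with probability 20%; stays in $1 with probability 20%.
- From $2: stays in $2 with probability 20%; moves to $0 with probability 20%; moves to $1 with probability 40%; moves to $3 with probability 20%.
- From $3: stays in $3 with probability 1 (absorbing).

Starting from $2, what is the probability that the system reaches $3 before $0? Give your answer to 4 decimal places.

Let h(s) be the probability of absorption at $3 starting from transient state s. Then h($3) = 1 and h($0) = 0. By first-step analysis:
h($1) = 0.3·0 + 0.2·h($1) + 0.2·h($2) + 0.3·1
h($2) = 0.2·0 + 0.4·h($1) + 0.2·h($2) + 0.2·1
Solving: h($1) = 0.5000, h($2) = 0.5000.
Starting from $2, the probability is 0.5000.

0.5000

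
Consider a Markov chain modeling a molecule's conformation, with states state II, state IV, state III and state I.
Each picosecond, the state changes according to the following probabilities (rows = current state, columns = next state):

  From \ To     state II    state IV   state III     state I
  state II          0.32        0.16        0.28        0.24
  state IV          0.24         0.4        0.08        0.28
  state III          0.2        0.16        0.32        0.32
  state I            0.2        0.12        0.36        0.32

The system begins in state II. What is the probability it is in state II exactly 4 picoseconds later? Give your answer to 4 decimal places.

0.2362

Propagate the distribution vector 4 picoseconds from state II.
After 0 picoseconds: (1.0000, 0.0000, 0.0000, 0.0000)
After 1 picosecond: (0.3200, 0.1600, 0.2800, 0.2400)
After 2 picoseconds: (0.2448, 0.1888, 0.2784, 0.2880)
After 3 picoseconds: (0.2369, 0.1938, 0.2764, 0.2929)
After 4 picoseconds: (0.2362, 0.1948, 0.2757, 0.2933)
P(in state II after 4 picoseconds) = 0.2362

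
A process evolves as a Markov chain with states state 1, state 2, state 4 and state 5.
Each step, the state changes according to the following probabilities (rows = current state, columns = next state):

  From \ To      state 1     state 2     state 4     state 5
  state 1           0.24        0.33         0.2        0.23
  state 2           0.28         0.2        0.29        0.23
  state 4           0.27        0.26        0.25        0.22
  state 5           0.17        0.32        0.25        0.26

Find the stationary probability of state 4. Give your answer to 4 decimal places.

0.2489

Let the stationary distribution be π with π = πP and π_1 + π_2 + π_3 + π_4 = 1.
π_1 = 0.24·π_1 + 0.28·π_2 + 0.27·π_3 + 0.17·π_4
π_2 = 0.33·π_1 + 0.2·π_2 + 0.26·π_3 + 0.32·π_4
π_3 = 0.2·π_1 + 0.29·π_2 + 0.25·π_3 + 0.25·π_4
Solving with the normalization constraint gives π = (0.2420, 0.2745, 0.2489, 0.2345).
So the stationary probability of state 4 is 0.2489.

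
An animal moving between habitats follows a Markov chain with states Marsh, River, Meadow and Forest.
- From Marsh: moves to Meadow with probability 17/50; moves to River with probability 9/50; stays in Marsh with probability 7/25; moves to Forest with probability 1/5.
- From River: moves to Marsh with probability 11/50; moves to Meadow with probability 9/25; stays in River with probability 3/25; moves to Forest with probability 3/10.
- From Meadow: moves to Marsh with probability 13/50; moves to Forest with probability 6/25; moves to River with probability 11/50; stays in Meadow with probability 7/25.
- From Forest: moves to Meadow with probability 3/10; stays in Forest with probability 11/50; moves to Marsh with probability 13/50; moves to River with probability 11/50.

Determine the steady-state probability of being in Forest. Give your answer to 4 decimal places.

Let the stationary distribution be π with π = πP and π_1 + π_2 + π_3 + π_4 = 1.
π_1 = 0.28·π_1 + 0.22·π_2 + 0.26·π_3 + 0.26·π_4
π_2 = 0.18·π_1 + 0.12·π_2 + 0.22·π_3 + 0.22·π_4
π_3 = 0.34·π_1 + 0.36·π_2 + 0.28·π_3 + 0.3·π_4
Solving with the normalization constraint gives π = (0.2575, 0.1906, 0.3154, 0.2364).
So the stationary probability of Forest is 0.2364.

0.2364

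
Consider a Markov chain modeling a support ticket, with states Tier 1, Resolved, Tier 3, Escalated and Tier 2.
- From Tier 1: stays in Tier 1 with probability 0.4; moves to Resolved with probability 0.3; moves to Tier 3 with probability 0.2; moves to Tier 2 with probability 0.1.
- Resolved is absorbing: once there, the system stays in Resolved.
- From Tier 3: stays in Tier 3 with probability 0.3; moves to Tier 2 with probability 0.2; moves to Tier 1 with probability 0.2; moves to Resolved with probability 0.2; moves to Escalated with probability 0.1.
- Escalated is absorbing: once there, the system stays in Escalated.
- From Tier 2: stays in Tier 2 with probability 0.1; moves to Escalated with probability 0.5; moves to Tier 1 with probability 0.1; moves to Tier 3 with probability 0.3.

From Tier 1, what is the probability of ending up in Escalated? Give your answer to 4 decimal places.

Let h(s) be the probability of absorption at Escalated starting from transient state s. Then h(Escalated) = 1 and h(Resolved) = 0. By first-step analysis:
h(Tier 1) = 0.4·h(Tier 1) + 0.3·0 + 0.2·h(Tier 3) + 0.1·h(Tier 2)
h(Tier 3) = 0.2·h(Tier 1) + 0.2·0 + 0.3·h(Tier 3) + 0.1·1 + 0.2·h(Tier 2)
h(Tier 2) = 0.1·h(Tier 1) + 0.3·h(Tier 3) + 0.5·1 + 0.1·h(Tier 2)
Solving: h(Tier 1) = 0.2630, h(Tier 3) = 0.4256, h(Tier 2) = 0.7266.
Starting from Tier 1, the probability is 0.2630.

0.2630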